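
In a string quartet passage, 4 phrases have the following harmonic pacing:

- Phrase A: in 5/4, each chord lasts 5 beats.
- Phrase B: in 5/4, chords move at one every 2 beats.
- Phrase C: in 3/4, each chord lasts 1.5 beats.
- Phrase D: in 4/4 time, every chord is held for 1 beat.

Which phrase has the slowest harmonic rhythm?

Phrase A

A: 5/5 = 1 chord/bar.
B: 5/2 = 2.5 chords/bar.
C: 3/1.5 = 2 chords/bar.
D: 4/1 = 4 chords/bar.
Slowest is A at 1 chords/bar.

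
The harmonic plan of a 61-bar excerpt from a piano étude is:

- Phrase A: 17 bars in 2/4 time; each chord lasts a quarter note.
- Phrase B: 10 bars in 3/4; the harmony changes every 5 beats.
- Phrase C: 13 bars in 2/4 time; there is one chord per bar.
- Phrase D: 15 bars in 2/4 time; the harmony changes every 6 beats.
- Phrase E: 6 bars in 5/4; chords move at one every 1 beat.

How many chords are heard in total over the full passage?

88 chords

A has 34 beats and chords last 1 each, so 34 chords.
B has 30 beats and chords last 5 each, so 6 chords.
C has 26 beats and chords last 2 each, so 13 chords.
D has 30 beats and chords last 6 each, so 5 chords.
E has 30 beats and chords last 1 each, so 30 chords.
Total: 34 + 6 + 13 + 5 + 30 = 88.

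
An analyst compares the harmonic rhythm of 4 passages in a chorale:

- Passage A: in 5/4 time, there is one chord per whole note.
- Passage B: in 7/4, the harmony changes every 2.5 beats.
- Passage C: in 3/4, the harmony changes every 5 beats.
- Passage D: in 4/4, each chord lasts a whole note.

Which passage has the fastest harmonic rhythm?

Passage B

A: 5/4 = 1.25 chords/bar.
B: 7/2.5 = 2.8 chords/bar.
C: 3/5 = 0.6 chords/bar.
D: 4/4 = 1 chord/bar.
Fastest is B at 2.8 chords/bar.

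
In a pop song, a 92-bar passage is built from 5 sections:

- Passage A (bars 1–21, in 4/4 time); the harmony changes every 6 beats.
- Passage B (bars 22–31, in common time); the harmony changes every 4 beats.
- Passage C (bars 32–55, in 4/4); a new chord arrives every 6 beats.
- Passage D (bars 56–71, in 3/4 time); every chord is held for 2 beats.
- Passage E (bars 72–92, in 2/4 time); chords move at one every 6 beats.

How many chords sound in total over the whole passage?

A has 84 beats and chords last 6 each, so 14 chords.
B has 40 beats and chords last 4 each, so 10 chords.
C has 96 beats and chords last 6 each, so 16 chords.
D has 48 beats and chords last 2 each, so 24 chords.
E has 42 beats and chords last 6 each, so 7 chords.
Total: 14 + 10 + 16 + 24 + 7 = 71.

71 chords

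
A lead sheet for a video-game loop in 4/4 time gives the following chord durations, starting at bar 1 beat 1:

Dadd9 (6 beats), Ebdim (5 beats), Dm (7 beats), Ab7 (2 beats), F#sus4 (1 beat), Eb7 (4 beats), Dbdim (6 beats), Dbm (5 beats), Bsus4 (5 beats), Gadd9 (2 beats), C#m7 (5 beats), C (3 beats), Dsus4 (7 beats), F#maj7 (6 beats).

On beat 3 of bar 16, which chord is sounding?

F#maj7

Beat 3 of bar 16 is beat (16−1)×4 + 3 = 63 overall.
Running totals: Dadd9 ends at 6, Ebdim ends at 11, Dm ends at 18, Ab7 ends at 20, F#sus4 ends at 21, Eb7 ends at 25, Dbdim ends at 31, Dbm ends at 36, Bsus4 ends at 41, Gadd9 ends at 43, C#m7 ends at 48, C ends at 51, Dsus4 ends at 58, F#maj7 ends at 64.
Beat 63 falls within F#maj7.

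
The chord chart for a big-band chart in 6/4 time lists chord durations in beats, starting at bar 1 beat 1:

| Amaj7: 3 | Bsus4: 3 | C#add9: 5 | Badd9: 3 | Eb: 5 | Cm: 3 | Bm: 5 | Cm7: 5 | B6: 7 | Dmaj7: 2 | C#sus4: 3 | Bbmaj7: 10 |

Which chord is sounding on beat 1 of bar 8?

C#sus4

Beat 1 of bar 8 is beat (8−1)×6 + 1 = 43 overall.
Running totals: Amaj7 ends at 3, Bsus4 ends at 6, C#add9 ends at 11, Badd9 ends at 14, Eb ends at 19, Cm ends at 22, Bm ends at 27, Cm7 ends at 32, B6 ends at 39, Dmaj7 ends at 41, C#sus4 ends at 44.
Beat 43 falls within C#sus4.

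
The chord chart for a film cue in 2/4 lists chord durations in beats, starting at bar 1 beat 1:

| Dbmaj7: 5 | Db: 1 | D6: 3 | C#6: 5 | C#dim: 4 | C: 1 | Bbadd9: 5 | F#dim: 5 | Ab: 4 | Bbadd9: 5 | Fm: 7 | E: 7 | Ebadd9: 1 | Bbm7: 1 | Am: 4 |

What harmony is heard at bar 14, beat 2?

Beat 2 of bar 14 is beat (14−1)×2 + 2 = 28 overall.
Running totals: Dbmaj7 ends at 5, Db ends at 6, D6 ends at 9, C#6 ends at 14, C#dim ends at 18, C ends at 19, Bbadd9 ends at 24, F#dim ends at 29.
Beat 28 falls within F#dim.

F#dim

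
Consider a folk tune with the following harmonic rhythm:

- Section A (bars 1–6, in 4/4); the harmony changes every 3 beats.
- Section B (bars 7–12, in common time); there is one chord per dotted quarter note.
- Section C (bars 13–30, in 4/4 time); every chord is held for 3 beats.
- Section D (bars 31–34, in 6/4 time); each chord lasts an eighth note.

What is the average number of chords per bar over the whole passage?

48/17 chords per bar

A: 6 bars of 4 beats is 24 beats; at 3 beats each that's 8 chords.
B: 6 bars of 4 beats is 24 beats; at 1.5 beats each that's 16 chords.
C: 18 bars of 4 beats is 72 beats; at 3 beats each that's 24 chords.
D: 4 bars of 6 beats is 24 beats; at 0.5 beats each that's 48 chords.
Overall: 96 chords over 34 bars → 96/34 = 48/17 chords per bar.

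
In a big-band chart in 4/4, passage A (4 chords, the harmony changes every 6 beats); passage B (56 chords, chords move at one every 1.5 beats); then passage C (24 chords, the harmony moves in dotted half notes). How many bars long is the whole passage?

A: 4 × 6 = 24 beats = 6 bars.
B: 56 × 1.5 = 84 beats = 21 bars.
C: 24 × 3 = 72 beats = 18 bars.
Total: 6 + 21 + 18 = 45 bars.

45 bars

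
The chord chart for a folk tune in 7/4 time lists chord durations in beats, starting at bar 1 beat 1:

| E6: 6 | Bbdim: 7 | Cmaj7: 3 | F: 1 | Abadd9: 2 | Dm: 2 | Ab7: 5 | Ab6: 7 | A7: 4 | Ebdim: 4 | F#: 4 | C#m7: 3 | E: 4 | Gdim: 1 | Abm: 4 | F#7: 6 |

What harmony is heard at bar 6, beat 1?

Beat 1 of bar 6 is beat (6−1)×7 + 1 = 36 overall.
Running totals: E6 ends at 6, Bbdim ends at 13, Cmaj7 ends at 16, F ends at 17, Abadd9 ends at 19, Dm ends at 21, Ab7 ends at 26, Ab6 ends at 33, A7 ends at 37.
Beat 36 falls within A7.

A7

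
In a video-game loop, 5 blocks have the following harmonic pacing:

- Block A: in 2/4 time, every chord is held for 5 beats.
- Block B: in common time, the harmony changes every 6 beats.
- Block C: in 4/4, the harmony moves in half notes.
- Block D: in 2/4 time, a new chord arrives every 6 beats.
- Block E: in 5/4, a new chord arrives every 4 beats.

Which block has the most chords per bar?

Block C

A: 2 beats/bar ÷ 5 beats/chord = 0.4 chords/bar.
B: 4 beats/bar ÷ 6 beats/chord = 2/3 chords/bar.
C: 4 beats/bar ÷ 2 beats/chord = 2 chords/bar.
D: 2 beats/bar ÷ 6 beats/chord = 1/3 chords/bar.
E: 5 beats/bar ÷ 4 beats/chord = 1.25 chords/bar.
Fastest is C at 2 chords/bar.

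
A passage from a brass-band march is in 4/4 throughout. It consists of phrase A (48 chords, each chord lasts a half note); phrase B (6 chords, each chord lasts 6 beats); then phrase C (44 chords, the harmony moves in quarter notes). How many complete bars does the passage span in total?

A: 48 × 2 = 96 beats = 24 bars.
B: 6 × 6 = 36 beats = 9 bars.
C: 44 × 1 = 44 beats = 11 bars.
Total: 24 + 9 + 11 = 44 bars.

44 bars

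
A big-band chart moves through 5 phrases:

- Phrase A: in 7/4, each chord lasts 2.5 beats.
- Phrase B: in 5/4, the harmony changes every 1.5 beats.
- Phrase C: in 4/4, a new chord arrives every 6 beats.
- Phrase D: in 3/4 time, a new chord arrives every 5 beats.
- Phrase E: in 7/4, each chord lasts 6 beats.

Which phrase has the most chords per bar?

A: each chord is 2.5 beats in 7/4, so 2.8 per bar.
B: each chord is 1.5 beats in 5/4, so 10/3 per bar.
C: each chord is 6 beats in 4/4, so 2/3 per bar.
D: each chord is 5 beats in 3/4, so 0.6 per bar.
E: each chord is 6 beats in 7/4, so 7/6 per bar.
Fastest is B at 10/3 chords/bar.

Phrase B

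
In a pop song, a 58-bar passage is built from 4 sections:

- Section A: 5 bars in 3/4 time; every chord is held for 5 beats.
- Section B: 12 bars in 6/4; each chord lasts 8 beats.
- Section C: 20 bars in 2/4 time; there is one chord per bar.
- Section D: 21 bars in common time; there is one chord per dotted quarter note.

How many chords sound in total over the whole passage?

88 chords

A: 5 bars × 3 beats = 15 beats; 5 beats/chord → 3 chords.
B: 12 bars × 6 beats = 72 beats; 8 beats/chord → 9 chords.
C: 20 bars × 2 beats = 40 beats; 2 beats/chord → 20 chords.
D: 21 bars × 4 beats = 84 beats; 1.5 beats/chord → 56 chords.
Total: 3 + 9 + 20 + 56 = 88.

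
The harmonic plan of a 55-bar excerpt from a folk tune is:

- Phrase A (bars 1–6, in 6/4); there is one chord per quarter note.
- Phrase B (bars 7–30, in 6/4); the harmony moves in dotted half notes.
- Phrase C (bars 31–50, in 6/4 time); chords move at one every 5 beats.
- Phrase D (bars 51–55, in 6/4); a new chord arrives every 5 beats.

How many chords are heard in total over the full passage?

114 chords

A: 6·6 = 36 beats, 36/1 = 36 chords.
B: 24·6 = 144 beats, 144/3 = 48 chords.
C: 20·6 = 120 beats, 120/5 = 24 chords.
D: 5·6 = 30 beats, 30/5 = 6 chords.
Total: 36 + 48 + 24 + 6 = 114.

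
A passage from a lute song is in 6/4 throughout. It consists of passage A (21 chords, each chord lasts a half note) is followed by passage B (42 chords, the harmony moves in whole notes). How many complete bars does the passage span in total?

35 bars

A: 21 × 2 = 42 beats = 7 bars.
B: 42 × 4 = 168 beats = 28 bars.
Total: 7 + 28 = 35 bars.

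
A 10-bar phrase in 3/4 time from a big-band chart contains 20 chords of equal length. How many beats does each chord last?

10 bars × 3 beats/bar = 30 beats total.
30 beats ÷ 20 chords = 1.5 beats per chord.
(That is a dotted quarter note.)

1.5 beats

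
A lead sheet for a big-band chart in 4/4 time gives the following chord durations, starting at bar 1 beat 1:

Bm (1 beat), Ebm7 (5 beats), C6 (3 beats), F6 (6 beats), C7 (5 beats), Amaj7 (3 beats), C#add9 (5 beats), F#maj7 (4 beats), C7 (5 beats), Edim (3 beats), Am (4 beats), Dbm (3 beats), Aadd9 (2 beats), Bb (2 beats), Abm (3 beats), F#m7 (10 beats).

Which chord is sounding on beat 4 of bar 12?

Aadd9

Beat 4 of bar 12 is beat (12−1)×4 + 4 = 48 overall.
Running totals: Bm ends at 1, Ebm7 ends at 6, C6 ends at 9, F6 ends at 15, C7 ends at 20, Amaj7 ends at 23, C#add9 ends at 28, F#maj7 ends at 32, C7 ends at 37, Edim ends at 40, Am ends at 44, Dbm ends at 47, Aadd9 ends at 49.
Beat 48 falls within Aadd9.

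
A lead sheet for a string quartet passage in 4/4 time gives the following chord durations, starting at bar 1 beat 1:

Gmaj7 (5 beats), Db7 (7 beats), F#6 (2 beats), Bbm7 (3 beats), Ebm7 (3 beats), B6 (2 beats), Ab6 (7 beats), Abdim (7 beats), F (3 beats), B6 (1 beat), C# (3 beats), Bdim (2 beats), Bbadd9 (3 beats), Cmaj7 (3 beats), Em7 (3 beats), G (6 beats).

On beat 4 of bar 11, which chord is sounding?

Bdim

Beat 4 of bar 11 is beat (11−1)×4 + 4 = 44 overall.
Running totals: Gmaj7 ends at 5, Db7 ends at 12, F#6 ends at 14, Bbm7 ends at 17, Ebm7 ends at 20, B6 ends at 22, Ab6 ends at 29, Abdim ends at 36, F ends at 39, B6 ends at 40, C# ends at 43, Bdim ends at 45.
Beat 44 falls within Bdim.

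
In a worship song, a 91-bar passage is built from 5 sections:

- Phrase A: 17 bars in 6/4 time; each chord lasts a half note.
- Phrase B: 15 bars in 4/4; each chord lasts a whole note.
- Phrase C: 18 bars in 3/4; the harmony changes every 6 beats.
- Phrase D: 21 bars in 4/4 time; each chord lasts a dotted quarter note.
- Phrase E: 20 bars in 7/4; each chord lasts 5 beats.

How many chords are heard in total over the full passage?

A: 17·6 = 102 beats, 102/2 = 51 chords.
B: 15·4 = 60 beats, 60/4 = 15 chords.
C: 18·3 = 54 beats, 54/6 = 9 chords.
D: 21·4 = 84 beats, 84/1.5 = 56 chords.
E: 20·7 = 140 beats, 140/5 = 28 chords.
Total: 51 + 15 + 9 + 56 + 28 = 159.

159 chords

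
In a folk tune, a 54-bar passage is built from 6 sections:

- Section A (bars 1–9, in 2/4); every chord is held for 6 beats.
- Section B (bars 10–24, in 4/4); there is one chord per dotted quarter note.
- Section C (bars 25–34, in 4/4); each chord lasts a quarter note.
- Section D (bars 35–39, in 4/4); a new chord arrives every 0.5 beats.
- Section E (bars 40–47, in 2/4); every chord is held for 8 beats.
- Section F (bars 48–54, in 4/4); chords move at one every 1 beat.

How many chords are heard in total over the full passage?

153 chords

A has 18 beats and chords last 6 each, so 3 chords.
B has 60 beats and chords last 1.5 each, so 40 chords.
C has 40 beats and chords last 1 each, so 40 chords.
D has 20 beats and chords last 0.5 each, so 40 chords.
E has 16 beats and chords last 8 each, so 2 chords.
F has 28 beats and chords last 1 each, so 28 chords.
Total: 3 + 40 + 40 + 40 + 2 + 28 = 153.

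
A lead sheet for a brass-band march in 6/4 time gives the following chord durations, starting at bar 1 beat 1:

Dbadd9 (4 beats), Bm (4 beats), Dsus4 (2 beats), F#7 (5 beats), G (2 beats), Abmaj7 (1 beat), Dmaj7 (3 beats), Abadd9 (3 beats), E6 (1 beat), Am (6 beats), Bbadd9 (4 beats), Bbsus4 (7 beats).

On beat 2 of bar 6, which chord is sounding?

Beat 2 of bar 6 is beat (6−1)×6 + 2 = 32 overall.
Running totals: Dbadd9 ends at 4, Bm ends at 8, Dsus4 ends at 10, F#7 ends at 15, G ends at 17, Abmaj7 ends at 18, Dmaj7 ends at 21, Abadd9 ends at 24, E6 ends at 25, Am ends at 31, Bbadd9 ends at 35.
Beat 32 falls within Bbadd9.

Bbadd9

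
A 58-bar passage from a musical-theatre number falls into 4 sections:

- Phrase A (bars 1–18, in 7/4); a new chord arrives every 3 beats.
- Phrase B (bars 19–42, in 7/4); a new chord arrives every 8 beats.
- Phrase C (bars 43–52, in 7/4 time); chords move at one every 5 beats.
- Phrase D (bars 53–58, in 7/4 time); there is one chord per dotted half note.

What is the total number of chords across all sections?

91 chords

A: 18·7 = 126 beats, 126/3 = 42 chords.
B: 24·7 = 168 beats, 168/8 = 21 chords.
C: 10·7 = 70 beats, 70/5 = 14 chords.
D: 6·7 = 42 beats, 42/3 = 14 chords.
Total: 42 + 21 + 14 + 14 = 91.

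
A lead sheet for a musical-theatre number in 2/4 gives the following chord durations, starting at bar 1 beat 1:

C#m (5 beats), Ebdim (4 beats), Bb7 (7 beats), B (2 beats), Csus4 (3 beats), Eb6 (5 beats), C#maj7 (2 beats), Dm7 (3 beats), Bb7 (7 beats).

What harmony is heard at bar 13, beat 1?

Beat 1 of bar 13 is beat (13−1)×2 + 1 = 25 overall.
Running totals: C#m ends at 5, Ebdim ends at 9, Bb7 ends at 16, B ends at 18, Csus4 ends at 21, Eb6 ends at 26.
Beat 25 falls within Eb6.

Eb6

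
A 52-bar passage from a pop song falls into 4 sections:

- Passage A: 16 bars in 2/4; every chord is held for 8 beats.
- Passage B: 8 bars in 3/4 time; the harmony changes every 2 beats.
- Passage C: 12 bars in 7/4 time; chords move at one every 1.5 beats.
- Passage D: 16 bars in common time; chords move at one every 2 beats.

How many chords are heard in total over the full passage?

A: 16 bars × 2 beats = 32 beats; 8 beats/chord → 4 chords.
B: 8 bars × 3 beats = 24 beats; 2 beats/chord → 12 chords.
C: 12 bars × 7 beats = 84 beats; 1.5 beats/chord → 56 chords.
D: 16 bars × 4 beats = 64 beats; 2 beats/chord → 32 chords.
Total: 4 + 12 + 56 + 32 = 104.

104 chords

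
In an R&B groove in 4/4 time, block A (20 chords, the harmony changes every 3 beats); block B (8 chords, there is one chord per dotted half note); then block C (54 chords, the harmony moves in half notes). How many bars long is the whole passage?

A: 20 × 3 = 60 beats = 15 bars.
B: 8 × 3 = 24 beats = 6 bars.
C: 54 × 2 = 108 beats = 27 bars.
Total: 15 + 6 + 27 = 48 bars.

48 bars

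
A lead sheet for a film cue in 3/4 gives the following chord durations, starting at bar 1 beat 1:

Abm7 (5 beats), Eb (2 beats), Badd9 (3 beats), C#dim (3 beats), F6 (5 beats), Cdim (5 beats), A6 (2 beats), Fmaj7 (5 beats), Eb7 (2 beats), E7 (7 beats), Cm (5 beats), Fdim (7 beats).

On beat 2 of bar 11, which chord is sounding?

Eb7

Beat 2 of bar 11 is beat (11−1)×3 + 2 = 32 overall.
Running totals: Abm7 ends at 5, Eb ends at 7, Badd9 ends at 10, C#dim ends at 13, F6 ends at 18, Cdim ends at 23, A6 ends at 25, Fmaj7 ends at 30, Eb7 ends at 32.
Beat 32 falls within Eb7.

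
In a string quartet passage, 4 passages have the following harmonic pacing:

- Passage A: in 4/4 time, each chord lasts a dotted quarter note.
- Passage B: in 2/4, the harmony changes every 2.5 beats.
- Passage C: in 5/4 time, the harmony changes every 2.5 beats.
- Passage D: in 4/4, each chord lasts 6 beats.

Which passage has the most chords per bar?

Passage A

A: 4 beats/bar ÷ 1.5 beats/chord = 8/3 chords/bar.
B: 2 beats/bar ÷ 2.5 beats/chord = 0.8 chords/bar.
C: 5 beats/bar ÷ 2.5 beats/chord = 2 chords/bar.
D: 4 beats/bar ÷ 6 beats/chord = 2/3 chords/bar.
Fastest is A at 8/3 chords/bar.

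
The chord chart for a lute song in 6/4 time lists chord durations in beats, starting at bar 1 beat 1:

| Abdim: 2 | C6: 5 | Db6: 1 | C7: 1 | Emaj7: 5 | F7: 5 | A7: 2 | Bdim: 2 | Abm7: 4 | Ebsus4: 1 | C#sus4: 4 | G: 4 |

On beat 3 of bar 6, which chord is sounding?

Beat 3 of bar 6 is beat (6−1)×6 + 3 = 33 overall.
Running totals: Abdim ends at 2, C6 ends at 7, Db6 ends at 8, C7 ends at 9, Emaj7 ends at 14, F7 ends at 19, A7 ends at 21, Bdim ends at 23, Abm7 ends at 27, Ebsus4 ends at 28, C#sus4 ends at 32, G ends at 36.
Beat 33 falls within G.

G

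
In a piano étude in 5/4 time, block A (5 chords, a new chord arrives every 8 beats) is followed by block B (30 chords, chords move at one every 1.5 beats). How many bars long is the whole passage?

17 bars

A: 5 × 8 = 40 beats = 8 bars.
B: 30 × 1.5 = 45 beats = 9 bars.
Total: 8 + 9 = 17 bars.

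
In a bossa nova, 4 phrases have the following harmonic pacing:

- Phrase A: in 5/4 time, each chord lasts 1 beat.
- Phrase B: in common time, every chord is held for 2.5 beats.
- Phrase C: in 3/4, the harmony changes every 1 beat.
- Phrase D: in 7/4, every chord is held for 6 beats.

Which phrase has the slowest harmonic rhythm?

Phrase D

A: each chord is 1 beat in 5/4, so 5 per bar.
B: each chord is 2.5 beats in 4/4, so 1.6 per bar.
C: each chord is 1 beat in 3/4, so 3 per bar.
D: each chord is 6 beats in 7/4, so 7/6 per bar.
Slowest is D at 7/6 chords/bar.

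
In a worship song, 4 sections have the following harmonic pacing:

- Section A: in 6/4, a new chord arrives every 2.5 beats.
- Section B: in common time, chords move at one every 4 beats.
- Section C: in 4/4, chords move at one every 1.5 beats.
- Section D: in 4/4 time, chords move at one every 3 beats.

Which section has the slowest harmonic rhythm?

A: 6/2.5 = 2.4 chords/bar.
B: 4/4 = 1 chord/bar.
C: 4/1.5 = 8/3 chords/bar.
D: 4/3 = 4/3 chords/bar.
Slowest is B at 1 chords/bar.

Section B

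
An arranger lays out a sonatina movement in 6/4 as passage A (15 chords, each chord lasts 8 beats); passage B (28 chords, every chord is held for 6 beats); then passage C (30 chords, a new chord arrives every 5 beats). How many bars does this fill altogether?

A: 15 × 8 = 120 beats = 20 bars.
B: 28 × 6 = 168 beats = 28 bars.
C: 30 × 5 = 150 beats = 25 bars.
Total: 20 + 28 + 25 = 73 bars.

73 bars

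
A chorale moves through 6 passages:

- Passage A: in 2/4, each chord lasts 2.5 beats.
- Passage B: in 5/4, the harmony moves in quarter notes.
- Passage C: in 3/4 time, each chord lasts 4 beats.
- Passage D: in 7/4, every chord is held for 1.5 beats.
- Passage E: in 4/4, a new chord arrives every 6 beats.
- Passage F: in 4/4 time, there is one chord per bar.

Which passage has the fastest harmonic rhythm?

A: each chord is 2.5 beats in 2/4, so 0.8 per bar.
B: each chord is 1 beat in 5/4, so 5 per bar.
C: each chord is 4 beats in 3/4, so 0.75 per bar.
D: each chord is 1.5 beats in 7/4, so 14/3 per bar.
E: each chord is 6 beats in 4/4, so 2/3 per bar.
F: each chord is 4 beats in 4/4, so 1 per bar.
Fastest is B at 5 chords/bar.

Passage B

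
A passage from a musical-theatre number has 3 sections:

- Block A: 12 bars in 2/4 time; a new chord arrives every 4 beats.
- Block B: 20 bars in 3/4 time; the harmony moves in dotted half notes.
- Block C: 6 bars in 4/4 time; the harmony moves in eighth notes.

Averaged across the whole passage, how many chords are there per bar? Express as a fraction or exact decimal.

37/19 chords per bar

A: 12 × 2 = 24 beats ÷ 4 = 6 chords.
B: 20 × 3 = 60 beats ÷ 3 = 20 chords.
C: 6 × 4 = 24 beats ÷ 0.5 = 48 chords.
Overall: 74 chords over 38 bars → 74/38 = 37/19 chords per bar.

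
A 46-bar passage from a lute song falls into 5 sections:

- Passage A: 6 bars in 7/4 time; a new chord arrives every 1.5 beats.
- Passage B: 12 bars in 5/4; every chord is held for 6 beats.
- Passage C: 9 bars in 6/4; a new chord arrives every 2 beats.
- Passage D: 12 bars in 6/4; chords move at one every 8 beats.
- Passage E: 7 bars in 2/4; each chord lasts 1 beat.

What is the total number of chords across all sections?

A: 6·7 = 42 beats, 42/1.5 = 28 chords.
B: 12·5 = 60 beats, 60/6 = 10 chords.
C: 9·6 = 54 beats, 54/2 = 27 chords.
D: 12·6 = 72 beats, 72/8 = 9 chords.
E: 7·2 = 14 beats, 14/1 = 14 chords.
Total: 28 + 10 + 27 + 9 + 14 = 88.

88 chords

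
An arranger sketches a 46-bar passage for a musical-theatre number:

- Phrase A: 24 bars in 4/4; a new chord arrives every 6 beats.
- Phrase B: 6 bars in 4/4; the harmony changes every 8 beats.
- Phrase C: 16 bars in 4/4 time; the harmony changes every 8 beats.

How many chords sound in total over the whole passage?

27 chords

A: 24·4 = 96 beats, 96/6 = 16 chords.
B: 6·4 = 24 beats, 24/8 = 3 chords.
C: 16·4 = 64 beats, 64/8 = 8 chords.
Total: 16 + 3 + 8 = 27.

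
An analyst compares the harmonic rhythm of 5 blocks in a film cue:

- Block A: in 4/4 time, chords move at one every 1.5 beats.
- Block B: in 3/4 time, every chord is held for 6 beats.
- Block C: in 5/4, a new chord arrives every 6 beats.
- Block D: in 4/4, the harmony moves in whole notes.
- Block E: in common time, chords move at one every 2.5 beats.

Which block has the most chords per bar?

A: 4 beats/bar ÷ 1.5 beats/chord = 8/3 chords/bar.
B: 3 beats/bar ÷ 6 beats/chord = 0.5 chords/bar.
C: 5 beats/bar ÷ 6 beats/chord = 5/6 chords/bar.
D: 4 beats/bar ÷ 4 beats/chord = 1 chord/bar.
E: 4 beats/bar ÷ 2.5 beats/chord = 1.6 chords/bar.
Fastest is A at 8/3 chords/bar.

Block A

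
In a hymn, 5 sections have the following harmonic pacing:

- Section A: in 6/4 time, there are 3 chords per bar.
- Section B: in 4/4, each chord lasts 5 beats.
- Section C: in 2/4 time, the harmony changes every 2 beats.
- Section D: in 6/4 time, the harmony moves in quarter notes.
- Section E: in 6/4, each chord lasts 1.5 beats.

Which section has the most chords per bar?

A: 6 beats/bar ÷ 2 beats/chord = 3 chords/bar.
B: 4 beats/bar ÷ 5 beats/chord = 0.8 chords/bar.
C: 2 beats/bar ÷ 2 beats/chord = 1 chord/bar.
D: 6 beats/bar ÷ 1 beat/chord = 6 chords/bar.
E: 6 beats/bar ÷ 1.5 beats/chord = 4 chords/bar.
Fastest is D at 6 chords/bar.

Section D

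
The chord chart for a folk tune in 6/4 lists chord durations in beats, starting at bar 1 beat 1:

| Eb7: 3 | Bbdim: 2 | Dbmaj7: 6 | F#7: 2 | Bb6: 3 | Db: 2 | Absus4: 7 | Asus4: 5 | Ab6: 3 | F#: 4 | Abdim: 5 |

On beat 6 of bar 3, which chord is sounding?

Beat 6 of bar 3 is beat (3−1)×6 + 6 = 18 overall.
Running totals: Eb7 ends at 3, Bbdim ends at 5, Dbmaj7 ends at 11, F#7 ends at 13, Bb6 ends at 16, Db ends at 18.
Beat 18 falls within Db.

Db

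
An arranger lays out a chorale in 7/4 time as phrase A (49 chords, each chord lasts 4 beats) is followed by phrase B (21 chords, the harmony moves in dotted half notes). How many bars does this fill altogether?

37 bars

A: 49 × 4 = 196 beats = 28 bars.
B: 21 × 3 = 63 beats = 9 bars.
Total: 28 + 9 = 37 bars.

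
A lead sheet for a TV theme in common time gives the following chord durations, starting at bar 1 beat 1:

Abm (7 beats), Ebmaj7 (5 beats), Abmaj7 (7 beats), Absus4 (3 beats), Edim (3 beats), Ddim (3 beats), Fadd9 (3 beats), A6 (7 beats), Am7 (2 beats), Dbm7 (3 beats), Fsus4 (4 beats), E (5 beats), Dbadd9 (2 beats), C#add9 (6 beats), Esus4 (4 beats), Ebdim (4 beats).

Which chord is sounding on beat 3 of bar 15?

Beat 3 of bar 15 is beat (15−1)×4 + 3 = 59 overall.
Running totals: Abm ends at 7, Ebmaj7 ends at 12, Abmaj7 ends at 19, Absus4 ends at 22, Edim ends at 25, Ddim ends at 28, Fadd9 ends at 31, A6 ends at 38, Am7 ends at 40, Dbm7 ends at 43, Fsus4 ends at 47, E ends at 52, Dbadd9 ends at 54, C#add9 ends at 60.
Beat 59 falls within C#add9.

C#add9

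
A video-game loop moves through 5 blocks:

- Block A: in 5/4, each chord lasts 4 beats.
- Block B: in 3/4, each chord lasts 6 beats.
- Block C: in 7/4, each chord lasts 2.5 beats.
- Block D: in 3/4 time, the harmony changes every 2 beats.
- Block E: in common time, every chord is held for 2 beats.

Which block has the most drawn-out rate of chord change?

Block B

A: 5/4 = 1.25 chords/bar.
B: 3/6 = 0.5 chords/bar.
C: 7/2.5 = 2.8 chords/bar.
D: 3/2 = 1.5 chords/bar.
E: 4/2 = 2 chords/bar.
Slowest is B at 0.5 chords/bar.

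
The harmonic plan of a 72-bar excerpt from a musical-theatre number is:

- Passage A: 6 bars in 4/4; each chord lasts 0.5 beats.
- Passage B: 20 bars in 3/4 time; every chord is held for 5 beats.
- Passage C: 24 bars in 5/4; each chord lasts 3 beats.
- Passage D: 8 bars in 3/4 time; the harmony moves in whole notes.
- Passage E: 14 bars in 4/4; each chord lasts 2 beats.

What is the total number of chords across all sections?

A: 6·4 = 24 beats, 24/0.5 = 48 chords.
B: 20·3 = 60 beats, 60/5 = 12 chords.
C: 24·5 = 120 beats, 120/3 = 40 chords.
D: 8·3 = 24 beats, 24/4 = 6 chords.
E: 14·4 = 56 beats, 56/2 = 28 chords.
Total: 48 + 12 + 40 + 6 + 28 = 134.

134 chords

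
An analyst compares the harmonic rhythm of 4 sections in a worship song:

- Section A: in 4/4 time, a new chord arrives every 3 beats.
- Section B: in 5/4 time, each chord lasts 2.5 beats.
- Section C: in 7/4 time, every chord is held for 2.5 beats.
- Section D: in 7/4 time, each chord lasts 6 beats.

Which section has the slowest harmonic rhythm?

A: each chord is 3 beats in 4/4, so 4/3 per bar.
B: each chord is 2.5 beats in 5/4, so 2 per bar.
C: each chord is 2.5 beats in 7/4, so 2.8 per bar.
D: each chord is 6 beats in 7/4, so 7/6 per bar.
Slowest is D at 7/6 chords/bar.

Section D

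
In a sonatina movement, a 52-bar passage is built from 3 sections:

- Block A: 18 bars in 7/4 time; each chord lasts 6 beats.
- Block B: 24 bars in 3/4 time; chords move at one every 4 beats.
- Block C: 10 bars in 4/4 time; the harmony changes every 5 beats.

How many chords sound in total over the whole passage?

47 chords

A: 18 bars × 7 beats = 126 beats; 6 beats/chord → 21 chords.
B: 24 bars × 3 beats = 72 beats; 4 beats/chord → 18 chords.
C: 10 bars × 4 beats = 40 beats; 5 beats/chord → 8 chords.
Total: 21 + 18 + 8 = 47.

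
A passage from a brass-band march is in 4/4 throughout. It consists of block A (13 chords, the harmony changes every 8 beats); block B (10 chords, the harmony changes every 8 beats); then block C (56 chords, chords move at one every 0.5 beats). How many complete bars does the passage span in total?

A: 13 × 8 = 104 beats = 26 bars.
B: 10 × 8 = 80 beats = 20 bars.
C: 56 × 0.5 = 28 beats = 7 bars.
Total: 26 + 20 + 7 = 53 bars.

53 bars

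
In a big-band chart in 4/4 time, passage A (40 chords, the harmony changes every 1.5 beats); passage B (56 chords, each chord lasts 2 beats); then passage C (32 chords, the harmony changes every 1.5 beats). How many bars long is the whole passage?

A: 40 × 1.5 = 60 beats = 15 bars.
B: 56 × 2 = 112 beats = 28 bars.
C: 32 × 1.5 = 48 beats = 12 bars.
Total: 15 + 28 + 12 = 55 bars.

55 bars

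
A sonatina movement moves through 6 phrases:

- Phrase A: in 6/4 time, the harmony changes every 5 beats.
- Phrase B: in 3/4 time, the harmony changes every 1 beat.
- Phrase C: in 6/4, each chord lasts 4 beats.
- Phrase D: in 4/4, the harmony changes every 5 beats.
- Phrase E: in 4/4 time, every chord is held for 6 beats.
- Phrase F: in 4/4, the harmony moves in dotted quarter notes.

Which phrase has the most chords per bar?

Phrase B

A: each chord is 5 beats in 6/4, so 1.2 per bar.
B: each chord is 1 beat in 3/4, so 3 per bar.
C: each chord is 4 beats in 6/4, so 1.5 per bar.
D: each chord is 5 beats in 4/4, so 0.8 per bar.
E: each chord is 6 beats in 4/4, so 2/3 per bar.
F: each chord is 1.5 beats in 4/4, so 8/3 per bar.
Fastest is B at 3 chords/bar.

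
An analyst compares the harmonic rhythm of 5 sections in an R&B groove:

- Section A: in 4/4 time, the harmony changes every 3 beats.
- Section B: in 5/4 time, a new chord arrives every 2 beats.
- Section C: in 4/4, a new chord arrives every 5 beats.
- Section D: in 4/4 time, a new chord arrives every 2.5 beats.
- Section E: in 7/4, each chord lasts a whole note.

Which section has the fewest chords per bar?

A: 4 beats/bar ÷ 3 beats/chord = 4/3 chords/bar.
B: 5 beats/bar ÷ 2 beats/chord = 2.5 chords/bar.
C: 4 beats/bar ÷ 5 beats/chord = 0.8 chords/bar.
D: 4 beats/bar ÷ 2.5 beats/chord = 1.6 chords/bar.
E: 7 beats/bar ÷ 4 beats/chord = 1.75 chords/bar.
Slowest is C at 0.8 chords/bar.

Section C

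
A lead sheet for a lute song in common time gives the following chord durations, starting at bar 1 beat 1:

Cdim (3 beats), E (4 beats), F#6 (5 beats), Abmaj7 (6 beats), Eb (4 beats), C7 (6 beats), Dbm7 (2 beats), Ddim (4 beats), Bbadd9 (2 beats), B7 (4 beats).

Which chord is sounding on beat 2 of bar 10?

Beat 2 of bar 10 is beat (10−1)×4 + 2 = 38 overall.
Running totals: Cdim ends at 3, E ends at 7, F#6 ends at 12, Abmaj7 ends at 18, Eb ends at 22, C7 ends at 28, Dbm7 ends at 30, Ddim ends at 34, Bbadd9 ends at 36, B7 ends at 40.
Beat 38 falls within B7.

B7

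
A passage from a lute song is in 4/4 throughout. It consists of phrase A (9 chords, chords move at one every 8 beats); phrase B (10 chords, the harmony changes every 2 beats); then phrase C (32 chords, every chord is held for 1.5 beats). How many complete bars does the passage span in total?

35 bars

A: 9 × 8 = 72 beats = 18 bars.
B: 10 × 2 = 20 beats = 5 bars.
C: 32 × 1.5 = 48 beats = 12 bars.
Total: 18 + 5 + 12 = 35 bars.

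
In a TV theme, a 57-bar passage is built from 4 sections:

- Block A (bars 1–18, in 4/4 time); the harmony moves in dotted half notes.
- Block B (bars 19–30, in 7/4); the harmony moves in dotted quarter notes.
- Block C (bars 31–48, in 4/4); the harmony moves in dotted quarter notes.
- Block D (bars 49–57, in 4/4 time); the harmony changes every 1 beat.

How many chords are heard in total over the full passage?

A: 18·4 = 72 beats, 72/3 = 24 chords.
B: 12·7 = 84 beats, 84/1.5 = 56 chords.
C: 18·4 = 72 beats, 72/1.5 = 48 chords.
D: 9·4 = 36 beats, 36/1 = 36 chords.
Total: 24 + 56 + 48 + 36 = 164.

164 chords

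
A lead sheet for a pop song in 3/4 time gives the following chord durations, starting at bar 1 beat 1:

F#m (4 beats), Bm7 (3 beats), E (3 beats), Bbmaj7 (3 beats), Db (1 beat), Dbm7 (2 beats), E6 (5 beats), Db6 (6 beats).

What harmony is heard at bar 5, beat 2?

Beat 2 of bar 5 is beat (5−1)×3 + 2 = 14 overall.
Running totals: F#m ends at 4, Bm7 ends at 7, E ends at 10, Bbmaj7 ends at 13, Db ends at 14.
Beat 14 falls within Db.

Db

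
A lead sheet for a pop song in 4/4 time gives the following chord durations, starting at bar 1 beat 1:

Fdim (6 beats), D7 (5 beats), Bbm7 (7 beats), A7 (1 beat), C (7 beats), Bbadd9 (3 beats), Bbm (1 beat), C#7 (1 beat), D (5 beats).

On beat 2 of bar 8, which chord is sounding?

Bbm

Beat 2 of bar 8 is beat (8−1)×4 + 2 = 30 overall.
Running totals: Fdim ends at 6, D7 ends at 11, Bbm7 ends at 18, A7 ends at 19, C ends at 26, Bbadd9 ends at 29, Bbm ends at 30.
Beat 30 falls within Bbm.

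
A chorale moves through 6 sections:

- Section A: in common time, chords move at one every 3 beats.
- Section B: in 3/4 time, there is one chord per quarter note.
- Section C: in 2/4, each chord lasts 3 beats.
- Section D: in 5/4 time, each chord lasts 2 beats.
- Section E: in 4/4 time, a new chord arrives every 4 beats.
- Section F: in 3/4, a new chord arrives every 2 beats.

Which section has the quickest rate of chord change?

Section B

A: 4/3 = 4/3 chords/bar.
B: 3/1 = 3 chords/bar.
C: 2/3 = 2/3 chords/bar.
D: 5/2 = 2.5 chords/bar.
E: 4/4 = 1 chord/bar.
F: 3/2 = 1.5 chords/bar.
Fastest is B at 3 chords/bar.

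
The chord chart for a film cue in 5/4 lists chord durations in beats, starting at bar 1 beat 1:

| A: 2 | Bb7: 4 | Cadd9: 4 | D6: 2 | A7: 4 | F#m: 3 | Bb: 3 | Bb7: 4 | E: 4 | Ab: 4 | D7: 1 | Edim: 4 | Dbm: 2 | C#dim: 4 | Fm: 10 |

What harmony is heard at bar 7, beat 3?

Beat 3 of bar 7 is beat (7−1)×5 + 3 = 33 overall.
Running totals: A ends at 2, Bb7 ends at 6, Cadd9 ends at 10, D6 ends at 12, A7 ends at 16, F#m ends at 19, Bb ends at 22, Bb7 ends at 26, E ends at 30, Ab ends at 34.
Beat 33 falls within Ab.

Ab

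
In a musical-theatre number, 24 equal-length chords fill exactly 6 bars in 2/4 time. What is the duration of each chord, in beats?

6 bars × 2 beats/bar = 12 beats total.
12 beats ÷ 24 chords = 0.5 beats per chord.
(That is an eighth note.)

0.5 beats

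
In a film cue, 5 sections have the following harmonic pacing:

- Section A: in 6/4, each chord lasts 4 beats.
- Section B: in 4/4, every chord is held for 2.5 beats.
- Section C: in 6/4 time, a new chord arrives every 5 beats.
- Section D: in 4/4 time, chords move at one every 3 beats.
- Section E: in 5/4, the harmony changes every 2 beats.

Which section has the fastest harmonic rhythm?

Section E

A: 6 beats/bar ÷ 4 beats/chord = 1.5 chords/bar.
B: 4 beats/bar ÷ 2.5 beats/chord = 1.6 chords/bar.
C: 6 beats/bar ÷ 5 beats/chord = 1.2 chords/bar.
D: 4 beats/bar ÷ 3 beats/chord = 4/3 chords/bar.
E: 5 beats/bar ÷ 2 beats/chord = 2.5 chords/bar.
Fastest is E at 2.5 chords/bar.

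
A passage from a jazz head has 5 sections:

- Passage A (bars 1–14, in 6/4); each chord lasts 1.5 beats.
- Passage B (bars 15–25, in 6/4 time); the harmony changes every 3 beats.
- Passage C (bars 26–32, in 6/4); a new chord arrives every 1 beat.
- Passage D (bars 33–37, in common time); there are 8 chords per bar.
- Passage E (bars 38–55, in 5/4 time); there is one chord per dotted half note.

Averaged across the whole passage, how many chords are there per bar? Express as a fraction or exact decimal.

38/11 chords per bar

A: 14 bars of 6 beats is 84 beats; at 1.5 beats each that's 56 chords.
B: 11 bars of 6 beats is 66 beats; at 3 beats each that's 22 chords.
C: 7 bars of 6 beats is 42 beats; at 1 beat each that's 42 chords.
D: 5 bars of 4 beats is 20 beats; at 0.5 beats each that's 40 chords.
E: 18 bars of 5 beats is 90 beats; at 3 beats each that's 30 chords.
Overall: 190 chords over 55 bars → 190/55 = 38/11 chords per bar.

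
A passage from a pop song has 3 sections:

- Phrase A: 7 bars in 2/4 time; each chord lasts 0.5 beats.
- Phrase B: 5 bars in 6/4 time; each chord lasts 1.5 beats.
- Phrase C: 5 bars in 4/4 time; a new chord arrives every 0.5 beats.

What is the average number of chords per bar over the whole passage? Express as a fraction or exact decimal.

A: 7 bars of 2 beats is 14 beats; at 0.5 beats each that's 28 chords.
B: 5 bars of 6 beats is 30 beats; at 1.5 beats each that's 20 chords.
C: 5 bars of 4 beats is 20 beats; at 0.5 beats each that's 40 chords.
Overall: 88 chords over 17 bars → 88/17 = 88/17 chords per bar.

88/17 chords per bar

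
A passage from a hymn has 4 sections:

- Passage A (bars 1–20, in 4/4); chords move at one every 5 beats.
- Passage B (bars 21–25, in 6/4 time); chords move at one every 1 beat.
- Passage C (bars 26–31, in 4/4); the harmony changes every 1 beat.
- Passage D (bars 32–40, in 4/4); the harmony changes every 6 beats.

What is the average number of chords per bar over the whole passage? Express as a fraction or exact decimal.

1.9 chords per bar

A: 20 × 4 = 80 beats ÷ 5 = 16 chords.
B: 5 × 6 = 30 beats ÷ 1 = 30 chords.
C: 6 × 4 = 24 beats ÷ 1 = 24 chords.
D: 9 × 4 = 36 beats ÷ 6 = 6 chords.
Overall: 76 chords over 40 bars → 76/40 = 1.9 chords per bar.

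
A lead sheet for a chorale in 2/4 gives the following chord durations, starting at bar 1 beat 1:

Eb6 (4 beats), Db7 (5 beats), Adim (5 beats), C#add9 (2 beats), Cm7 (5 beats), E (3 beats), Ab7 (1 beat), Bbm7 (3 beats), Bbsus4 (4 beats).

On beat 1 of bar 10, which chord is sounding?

Cm7

Beat 1 of bar 10 is beat (10−1)×2 + 1 = 19 overall.
Running totals: Eb6 ends at 4, Db7 ends at 9, Adim ends at 14, C#add9 ends at 16, Cm7 ends at 21.
Beat 19 falls within Cm7.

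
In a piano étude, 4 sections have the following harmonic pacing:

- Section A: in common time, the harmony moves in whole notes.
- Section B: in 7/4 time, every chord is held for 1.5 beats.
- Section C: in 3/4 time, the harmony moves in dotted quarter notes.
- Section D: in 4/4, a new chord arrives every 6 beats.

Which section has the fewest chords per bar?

A: each chord is 4 beats in 4/4, so 1 per bar.
B: each chord is 1.5 beats in 7/4, so 14/3 per bar.
C: each chord is 1.5 beats in 3/4, so 2 per bar.
D: each chord is 6 beats in 4/4, so 2/3 per bar.
Slowest is D at 2/3 chords/bar.

Section D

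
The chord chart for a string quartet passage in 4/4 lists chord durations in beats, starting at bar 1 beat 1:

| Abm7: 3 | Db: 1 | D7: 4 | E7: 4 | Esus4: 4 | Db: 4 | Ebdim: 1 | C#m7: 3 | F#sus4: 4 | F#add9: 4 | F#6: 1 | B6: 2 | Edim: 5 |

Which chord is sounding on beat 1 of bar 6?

Ebdim

Beat 1 of bar 6 is beat (6−1)×4 + 1 = 21 overall.
Running totals: Abm7 ends at 3, Db ends at 4, D7 ends at 8, E7 ends at 12, Esus4 ends at 16, Db ends at 20, Ebdim ends at 21.
Beat 21 falls within Ebdim.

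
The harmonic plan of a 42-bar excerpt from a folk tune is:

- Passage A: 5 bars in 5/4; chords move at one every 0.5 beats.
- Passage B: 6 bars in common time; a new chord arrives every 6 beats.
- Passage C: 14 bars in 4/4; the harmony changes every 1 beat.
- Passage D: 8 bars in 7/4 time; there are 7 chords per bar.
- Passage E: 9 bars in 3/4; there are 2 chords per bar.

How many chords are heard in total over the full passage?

184 chords

A has 25 beats and chords last 0.5 each, so 50 chords.
B has 24 beats and chords last 6 each, so 4 chords.
C has 56 beats and chords last 1 each, so 56 chords.
D has 56 beats and chords last 1 each, so 56 chords.
E has 27 beats and chords last 1.5 each, so 18 chords.
Total: 50 + 4 + 56 + 56 + 18 = 184.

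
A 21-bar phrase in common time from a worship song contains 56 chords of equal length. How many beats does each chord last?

1.5 beats

21 bars × 4 beats/bar = 84 beats total.
84 beats ÷ 56 chords = 1.5 beats per chord.
(That is a dotted quarter note.)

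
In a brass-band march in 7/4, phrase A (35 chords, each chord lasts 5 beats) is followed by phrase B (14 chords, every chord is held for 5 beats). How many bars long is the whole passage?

A: 35 × 5 = 175 beats = 25 bars.
B: 14 × 5 = 70 beats = 10 bars.
Total: 25 + 10 = 35 bars.

35 bars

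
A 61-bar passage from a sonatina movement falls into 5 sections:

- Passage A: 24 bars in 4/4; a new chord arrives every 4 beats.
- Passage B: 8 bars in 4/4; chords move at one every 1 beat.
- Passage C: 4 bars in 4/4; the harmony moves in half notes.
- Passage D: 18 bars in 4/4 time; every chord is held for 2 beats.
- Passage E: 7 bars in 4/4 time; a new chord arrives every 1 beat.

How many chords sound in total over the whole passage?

A: 24·4 = 96 beats, 96/4 = 24 chords.
B: 8·4 = 32 beats, 32/1 = 32 chords.
C: 4·4 = 16 beats, 16/2 = 8 chords.
D: 18·4 = 72 beats, 72/2 = 36 chords.
E: 7·4 = 28 beats, 28/1 = 28 chords.
Total: 24 + 32 + 8 + 36 + 28 = 128.

128 chords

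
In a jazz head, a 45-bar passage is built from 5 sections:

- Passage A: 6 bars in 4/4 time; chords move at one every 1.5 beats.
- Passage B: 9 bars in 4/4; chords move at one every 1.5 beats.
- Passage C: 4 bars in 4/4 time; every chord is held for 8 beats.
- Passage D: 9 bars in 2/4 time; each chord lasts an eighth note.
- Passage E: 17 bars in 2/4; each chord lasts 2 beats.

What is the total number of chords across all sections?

A: 6 bars × 4 beats = 24 beats; 1.5 beats/chord → 16 chords.
B: 9 bars × 4 beats = 36 beats; 1.5 beats/chord → 24 chords.
C: 4 bars × 4 beats = 16 beats; 8 beats/chord → 2 chords.
D: 9 bars × 2 beats = 18 beats; 0.5 beats/chord → 36 chords.
E: 17 bars × 2 beats = 34 beats; 2 beats/chord → 17 chords.
Total: 16 + 24 + 2 + 36 + 17 = 95.

95 chords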